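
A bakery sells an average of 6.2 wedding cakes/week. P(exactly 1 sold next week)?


Poisson(λ=6.2): P(X=1) = e^(-λ)×λ^k/k!
= e^(-6.2) × 6.2^1 / 1!
≈ 0.002029430636 × 6.2 / 1 ≈ 0.012582

P(X=1) ≈ 0.012582 ≈ 1.26%


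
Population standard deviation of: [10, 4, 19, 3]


Mean = 36/4 = 9
  (10-9)²=1
  (4-9)²=25
  (19-9)²=100
  (3-9)²=36
Σ(x-μ)² = 162
σ² = 162/4 = 81/2

σ = √(81/2) ≈ 6.3640


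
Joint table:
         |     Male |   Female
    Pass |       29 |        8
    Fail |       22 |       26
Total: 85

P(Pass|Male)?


P(Pass|Male) = 29/(29+22) = 29/51

P = 29/51 ≈ 56.86%


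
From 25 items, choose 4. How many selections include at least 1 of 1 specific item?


Complement: C(25,4) - C(24,4) = 12650 - 10626 = 2024

2024


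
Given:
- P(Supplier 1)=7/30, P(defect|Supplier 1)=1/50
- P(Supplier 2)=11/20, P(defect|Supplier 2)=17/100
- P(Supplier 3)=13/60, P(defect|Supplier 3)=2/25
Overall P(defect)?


P(B) = Σ P(B|Aᵢ)×P(Aᵢ)
  1/50×7/30 = 7/1500
  17/100×11/20 = 187/2000
  2/25×13/60 = 13/750
Sum = 231/2000

P(defect) = 231/2000 ≈ 11.55%


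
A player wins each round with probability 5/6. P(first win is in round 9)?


Geometric: P(X=9) = (1-p)^(k-1)×p = (1/6)^8×5/6 = 5/10077696

P(X=9) = 5/10077696 ≈ 0.00%


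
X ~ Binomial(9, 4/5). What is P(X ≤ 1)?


P(X ≤ 1) = Σ P(X=i) for i=0..1
P(X=0) = 1/1953125
P(X=1) = 36/1953125
Sum = 37/1953125

P(X ≤ 1) = 37/1953125 ≈ 0.00%


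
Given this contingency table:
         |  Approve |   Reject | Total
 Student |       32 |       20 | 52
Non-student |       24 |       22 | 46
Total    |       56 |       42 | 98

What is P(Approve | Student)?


P(Approve | Student) = 32/(32+20) = 32/52 = 8/13

P(Approve|Student) = 8/13 ≈ 61.54%


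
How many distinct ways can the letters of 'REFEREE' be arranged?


Letters: 7, freq: {'R': 2, 'E': 4, 'F': 1}
7!/(2!×4!×1!) = 5040/48 = 105

105


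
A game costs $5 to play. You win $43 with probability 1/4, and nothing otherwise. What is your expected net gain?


E[gain] = (43-5)×1/4 + (-5)×3/4
= 19/2 - 15/4 = 23/4

Expected net gain = $23/4 ≈ $5.75


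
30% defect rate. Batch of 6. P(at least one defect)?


P(all good) = (7/10)^6 = 117649/1000000
P(≥1 defect) = 882351/1000000

P = 882351/1000000 ≈ 88.24%


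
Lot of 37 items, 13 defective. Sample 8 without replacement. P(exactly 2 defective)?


Hypergeometric: C(13,2)×C(24,6)/C(37,8)
= 78×134596/38608020 = 79534/292485

P(X=2) = 79534/292485 ≈ 27.19%


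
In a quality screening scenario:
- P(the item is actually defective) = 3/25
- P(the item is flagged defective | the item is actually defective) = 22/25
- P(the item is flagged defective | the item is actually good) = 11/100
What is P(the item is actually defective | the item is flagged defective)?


Using Bayes' theorem:
P(A|B) = P(B|A)·P(A) / P(B)

P(the item is flagged defective) = 22/25 × 3/25 + 11/100 × 22/25
= 66/625 + 121/1250 = 253/1250

P(the item is actually defective|the item is flagged defective) = (66/625) / (253/1250) = 12/23

P(the item is actually defective|the item is flagged defective) = 12/23 ≈ 52.17%


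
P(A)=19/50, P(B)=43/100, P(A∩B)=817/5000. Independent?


P(A)×P(B) = 817/5000
P(A∩B) = 817/5000
Equal ✓ → Independent

Yes, independent


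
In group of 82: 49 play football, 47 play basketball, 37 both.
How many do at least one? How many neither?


|A∪B| = 49+47-37 = 59
Neither = 82-59 = 23

At least one: 59; Neither: 23


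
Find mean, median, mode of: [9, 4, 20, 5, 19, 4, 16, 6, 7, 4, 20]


Sorted: [4, 4, 4, 5, 6, 7, 9, 16, 19, 20, 20]
Mean = 114/11
Median = 7
Freq: {9: 1, 4: 3, 20: 2, 5: 1, 19: 1, 16: 1, 6: 1, 7: 1}
Mode: [4]

Mean=114/11, Median=7, Mode=4


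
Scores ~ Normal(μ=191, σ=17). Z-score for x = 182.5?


z = (x - μ)/σ = (182.5 - 191)/17 = -0.5

z = -0.5


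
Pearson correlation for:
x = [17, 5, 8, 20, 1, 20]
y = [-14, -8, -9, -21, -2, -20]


n=6, Σx=71, Σy=-74, Σxy=-1172, Σx²=1179, Σy²=1186
r = (6×(-1172) - 71×(-74))/√((6×1179 - 71²)(6×1186 - (-74)²))
= -1778/√(2033×1640) = -1778/√3334120 ≈ -1778/1825.9573 ≈ -0.9737

r ≈ -0.9737


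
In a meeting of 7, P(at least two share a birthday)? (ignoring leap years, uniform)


P(all different) = Π(365-i)/365 for i=0..6
= 0.943764
P(match) = 1 - 0.943764 = 0.056236

P ≈ 0.0562 ≈ 5.62%


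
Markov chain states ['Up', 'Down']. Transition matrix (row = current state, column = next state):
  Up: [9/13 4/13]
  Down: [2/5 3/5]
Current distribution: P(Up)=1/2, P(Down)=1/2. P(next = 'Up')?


P(next=Up) = Σᵢ P(now=i)×P(i→Up)
= 1/2×9/13 + 1/2×2/5
= 9/26 + 1/5 = 71/130

P = 71/130 ≈ 0.5462


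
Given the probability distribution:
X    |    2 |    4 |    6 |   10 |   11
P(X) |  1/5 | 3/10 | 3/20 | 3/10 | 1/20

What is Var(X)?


E[X] = 121/20
E[X²] = 941/20
Var(X) = E[X²] - (E[X])² = 941/20 - 14641/400 = 4179/400

Var(X) = 4179/400 ≈ 10.4475


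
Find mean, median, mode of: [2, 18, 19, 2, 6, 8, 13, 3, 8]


Sorted: [2, 2, 3, 6, 8, 8, 13, 18, 19]
Mean = 79/9
Median = 8
Freq: {2: 2, 18: 1, 19: 1, 6: 1, 8: 2, 13: 1, 3: 1}
Mode: [2, 8]

Mean=79/9, Median=8, Mode=[2, 8]


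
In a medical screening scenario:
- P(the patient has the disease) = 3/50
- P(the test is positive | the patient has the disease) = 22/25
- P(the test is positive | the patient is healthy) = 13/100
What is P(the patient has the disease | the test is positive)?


Using Bayes' theorem:
P(A|B) = P(B|A)·P(A) / P(B)

P(the test is positive) = 22/25 × 3/50 + 13/100 × 47/50
= 33/625 + 611/5000 = 7/40

P(the patient has the disease|the test is positive) = (33/625) / (7/40) = 264/875

P(the patient has the disease|the test is positive) = 264/875 ≈ 30.17%


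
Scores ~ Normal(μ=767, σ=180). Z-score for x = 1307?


z = (x - μ)/σ = (1307 - 767)/180 = 3.0

z = 3.0


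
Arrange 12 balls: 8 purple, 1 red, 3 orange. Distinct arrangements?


12!/(8!×1!×3!) = 1980

1980


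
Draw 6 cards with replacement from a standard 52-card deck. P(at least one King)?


P(not a King) = 48/52 = 12/13
P(none in 6 draws) = (12/13)^6 = 2985984/4826809
P(≥1 King) = 1 - 2985984/4826809 = 1840825/4826809

P = 1840825/4826809 ≈ 38.14%


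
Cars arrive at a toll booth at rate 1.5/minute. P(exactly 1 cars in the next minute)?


Poisson(λ=1.5): P(X=1) = e^(-λ)×λ^k/k!
= e^(-1.5) × 1.5^1 / 1!
≈ 0.2231301601 × 1.5 / 1 ≈ 0.334695

P(X=1) ≈ 0.334695 ≈ 33.47%


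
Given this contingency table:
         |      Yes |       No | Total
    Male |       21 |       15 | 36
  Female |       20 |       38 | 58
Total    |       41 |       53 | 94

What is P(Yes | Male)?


P(Yes | Male) = 21/(21+15) = 21/36 = 7/12

P(Yes|Male) = 7/12 ≈ 58.33%


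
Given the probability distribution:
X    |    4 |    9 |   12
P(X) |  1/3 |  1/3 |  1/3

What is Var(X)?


E[X] = 25/3
E[X²] = 241/3
Var(X) = E[X²] - (E[X])² = 241/3 - 625/9 = 98/9

Var(X) = 98/9 ≈ 10.8889


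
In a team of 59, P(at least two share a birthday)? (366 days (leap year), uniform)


P(all different) = Π(366-i)/366 for i=0..58
= 0.007112
P(match) = 1 - 0.007112 = 0.992888

P ≈ 0.9929 ≈ 99.29%


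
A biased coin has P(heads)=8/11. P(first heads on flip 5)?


Geometric: P(X=5) = (1-p)^(k-1)×p = (3/11)^4×8/11 = 648/161051

P(X=5) = 648/161051 ≈ 0.40%


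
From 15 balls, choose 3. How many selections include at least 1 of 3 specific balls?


Complement: C(15,3) - C(12,3) = 455 - 220 = 235

235


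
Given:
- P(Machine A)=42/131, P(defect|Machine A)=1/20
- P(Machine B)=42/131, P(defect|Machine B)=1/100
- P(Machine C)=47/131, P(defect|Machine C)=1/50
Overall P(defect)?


P(B) = Σ P(B|Aᵢ)×P(Aᵢ)
  1/20×42/131 = 21/1310
  1/100×42/131 = 21/6550
  1/50×47/131 = 47/6550
Sum = 173/6550

P(defect) = 173/6550 ≈ 2.64%


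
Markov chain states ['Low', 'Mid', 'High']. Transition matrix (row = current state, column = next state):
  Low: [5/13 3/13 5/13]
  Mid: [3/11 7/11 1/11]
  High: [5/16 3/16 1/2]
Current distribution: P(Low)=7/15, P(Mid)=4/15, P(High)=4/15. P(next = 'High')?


P(next=High) = Σᵢ P(now=i)×P(i→High)
= 7/15×5/13 + 4/15×1/11 + 4/15×1/2
= 7/39 + 4/165 + 2/15 = 241/715

P = 241/715 ≈ 0.3371


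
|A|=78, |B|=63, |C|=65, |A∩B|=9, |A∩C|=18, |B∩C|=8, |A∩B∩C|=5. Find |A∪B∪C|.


|A∪B∪C| = 78+63+65-9-18-8+5 = 176

|A∪B∪C| = 176


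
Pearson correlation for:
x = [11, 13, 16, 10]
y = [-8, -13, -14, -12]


n=4, Σx=50, Σy=-47, Σxy=-601, Σx²=646, Σy²=573
r = (4×(-601) - 50×(-47))/√((4×646 - 50²)(4×573 - (-47)²))
= -54/√(84×83) = -54/√6972 ≈ -54/83.4985 ≈ -0.6467

r ≈ -0.6467


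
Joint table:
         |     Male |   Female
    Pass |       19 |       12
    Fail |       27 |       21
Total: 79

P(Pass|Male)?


P(Pass|Male) = 19/(19+27) = 19/46

P = 19/46 ≈ 41.30%


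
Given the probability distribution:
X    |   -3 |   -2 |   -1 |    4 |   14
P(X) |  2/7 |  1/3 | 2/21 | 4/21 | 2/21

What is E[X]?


E[X] = Σ x·P(X=x)
= (-3)×(2/7) + (-2)×(1/3) + (-1)×(2/21) + (4)×(4/21) + (14)×(2/21)
= 10/21

E[X] = 10/21


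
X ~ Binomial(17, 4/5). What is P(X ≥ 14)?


P(X ≥ 14) = Σ P(X=i) for i=14..17
P(X=14) = 36507222016/152587890625
P(X=15) = 146028888064/762939453125
P(X=16) = 73014444032/762939453125
P(X=17) = 17179869184/762939453125
Sum = 83751862272/152587890625

P(X ≥ 14) = 83751862272/152587890625 ≈ 54.89%


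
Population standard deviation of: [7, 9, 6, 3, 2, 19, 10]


Mean = 56/7 = 8
  (7-8)²=1
  (9-8)²=1
  (6-8)²=4
  (3-8)²=25
  (2-8)²=36
  (19-8)²=121
  (10-8)²=4
Σ(x-μ)² = 192
σ² = 192/7

σ = √(192/7) ≈ 5.2372


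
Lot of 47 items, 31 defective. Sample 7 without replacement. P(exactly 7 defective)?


Hypergeometric: C(31,7)×C(16,0)/C(47,7)
= 2629575×1/62891499 = 876525/20963833

P(X=7) = 876525/20963833 ≈ 4.18%


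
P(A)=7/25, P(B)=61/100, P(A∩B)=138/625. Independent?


P(A)×P(B) = 427/2500
P(A∩B) = 138/625
Not equal → NOT independent

No, not independent


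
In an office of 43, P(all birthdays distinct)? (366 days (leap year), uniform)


P(all different) = Π(366-i)/366 for i=0..42
= (366/366)×(365/366)×...×(324/366)
= 0.076637

P ≈ 0.0766 ≈ 7.66%


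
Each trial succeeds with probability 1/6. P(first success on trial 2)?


Geometric: P(X=2) = (1-p)^(k-1)×p = (5/6)^1×1/6 = 5/36

P(X=2) = 5/36 ≈ 13.89%


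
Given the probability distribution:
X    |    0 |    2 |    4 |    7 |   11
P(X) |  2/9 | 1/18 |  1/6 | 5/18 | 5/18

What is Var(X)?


E[X] = 52/9
E[X²] = 451/9
Var(X) = E[X²] - (E[X])² = 451/9 - 2704/81 = 1355/81

Var(X) = 1355/81 ≈ 16.7284


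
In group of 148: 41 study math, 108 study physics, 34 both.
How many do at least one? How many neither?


|A∪B| = 41+108-34 = 115
Neither = 148-115 = 33

At least one: 115; Neither: 33


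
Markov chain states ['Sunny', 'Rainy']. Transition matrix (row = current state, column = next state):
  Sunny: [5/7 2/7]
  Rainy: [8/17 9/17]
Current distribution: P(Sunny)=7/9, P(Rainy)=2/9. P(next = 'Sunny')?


P(next=Sunny) = Σᵢ P(now=i)×P(i→Sunny)
= 7/9×5/7 + 2/9×8/17
= 5/9 + 16/153 = 101/153

P = 101/153 ≈ 0.6601


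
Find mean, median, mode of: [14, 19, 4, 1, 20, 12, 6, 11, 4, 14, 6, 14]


Sorted: [1, 4, 4, 6, 6, 11, 12, 14, 14, 14, 19, 20]
Mean = 125/12
Median = 23/2
Freq: {14: 3, 19: 1, 4: 2, 1: 1, 20: 1, 12: 1, 6: 2, 11: 1}
Mode: [14]

Mean=125/12, Median=23/2, Mode=14


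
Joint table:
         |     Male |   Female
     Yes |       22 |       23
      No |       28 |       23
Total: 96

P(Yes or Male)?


P(Yes∨Male) = P(Yes) + P(Male) - P(Yes∧Male)
= (45 + 50 - 22)/96 = 73/96

P = 73/96 ≈ 76.04%


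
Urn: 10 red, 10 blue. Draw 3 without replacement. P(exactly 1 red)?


Hypergeometric: C(10,1)×C(10,2)/C(20,3)
= 10×45/1140 = 15/38

P(X=1) = 15/38 ≈ 39.47%


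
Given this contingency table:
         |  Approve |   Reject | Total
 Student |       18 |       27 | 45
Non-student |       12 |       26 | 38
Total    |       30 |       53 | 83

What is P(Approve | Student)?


P(Approve | Student) = 18/(18+27) = 18/45 = 2/5

P(Approve|Student) = 2/5 ≈ 40.00%


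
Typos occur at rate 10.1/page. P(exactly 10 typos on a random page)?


Poisson(λ=10.1): P(X=10) = e^(-λ)×λ^k/k!
= e^(-10.1) × 10.1^10 / 10!
≈ 4.107955523e-05 × 11046221254.1 / 3628800 ≈ 0.125048

P(X=10) ≈ 0.125048 ≈ 12.50%


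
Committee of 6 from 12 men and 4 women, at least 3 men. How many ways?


Count by #men:
  3M,3W: C(12,3)×C(4,3)=880
  4M,2W: C(12,4)×C(4,2)=2970
  5M,1W: C(12,5)×C(4,1)=3168
  6M,0W: C(12,6)×C(4,0)=924
Total = 7942

7942


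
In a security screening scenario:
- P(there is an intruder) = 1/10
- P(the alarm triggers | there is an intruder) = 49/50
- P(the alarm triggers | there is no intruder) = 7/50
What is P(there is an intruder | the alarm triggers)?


Using Bayes' theorem:
P(A|B) = P(B|A)·P(A) / P(B)

P(the alarm triggers) = 49/50 × 1/10 + 7/50 × 9/10
= 49/500 + 63/500 = 28/125

P(there is an intruder|the alarm triggers) = (49/500) / (28/125) = 7/16

P(there is an intruder|the alarm triggers) = 7/16 ≈ 43.75%


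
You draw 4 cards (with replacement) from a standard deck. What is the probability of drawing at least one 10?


P(not a 10) = 48/52 = 12/13
P(none in 4 draws) = (12/13)^4 = 20736/28561
P(≥1 10) = 1 - 20736/28561 = 7825/28561

P = 7825/28561 ≈ 27.40%


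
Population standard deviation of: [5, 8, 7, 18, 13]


Mean = 51/5
  (5-51/5)²=676/25
  (8-51/5)²=121/25
  (7-51/5)²=256/25
  (18-51/5)²=1521/25
  (13-51/5)²=196/25
Σ(x-μ)² = 554/5
σ² = (554/5)/5 = 554/25

σ = √(554/25) ≈ 4.7074


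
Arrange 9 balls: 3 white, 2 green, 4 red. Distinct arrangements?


9!/(3!×2!×4!) = 1260

1260


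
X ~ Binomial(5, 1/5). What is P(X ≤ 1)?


P(X ≤ 1) = Σ P(X=i) for i=0..1
P(X=0) = 1024/3125
P(X=1) = 256/625
Sum = 2304/3125

P(X ≤ 1) = 2304/3125 ≈ 73.73%


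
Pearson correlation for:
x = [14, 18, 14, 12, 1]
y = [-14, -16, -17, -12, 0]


n=5, Σx=59, Σy=-59, Σxy=-866, Σx²=861, Σy²=885
r = (5×(-866) - 59×(-59))/√((5×861 - 59²)(5×885 - (-59)²))
= -849/√(824×944) = -849/√777856 ≈ -849/881.9615 ≈ -0.9626

r ≈ -0.9626


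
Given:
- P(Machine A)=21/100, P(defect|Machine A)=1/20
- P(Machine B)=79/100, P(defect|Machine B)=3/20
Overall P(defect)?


P(B) = Σ P(B|Aᵢ)×P(Aᵢ)
  1/20×21/100 = 21/2000
  3/20×79/100 = 237/2000
Sum = 129/1000

P(defect) = 129/1000 ≈ 12.90%


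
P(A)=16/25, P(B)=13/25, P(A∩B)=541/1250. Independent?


P(A)×P(B) = 208/625
P(A∩B) = 541/1250
Not equal → NOT independent

No, not independent


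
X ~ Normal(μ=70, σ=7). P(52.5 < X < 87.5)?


z₁=(52.5-70)/7=-2.5, z₂=(87.5-70)/7=2.5
P = Φ(2.5) - Φ(-2.5) = 0.993790 - 0.006210 = 0.987580 ≈ 0.9876

P(52.5 < X < 87.5) ≈ 0.9876


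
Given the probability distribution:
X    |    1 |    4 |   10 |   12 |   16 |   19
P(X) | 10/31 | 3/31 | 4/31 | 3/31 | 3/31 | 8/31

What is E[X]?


E[X] = Σ x·P(X=x)
= (1)×(10/31) + (4)×(3/31) + (10)×(4/31) + (12)×(3/31) + (16)×(3/31) + (19)×(8/31)
= 298/31

E[X] = 298/31


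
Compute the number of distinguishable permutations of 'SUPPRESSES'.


Letters: 10, freq: {'S': 4, 'U': 1, 'P': 2, 'R': 1, 'E': 2}
10!/(4!×1!×2!×1!×2!) = 3628800/96 = 37800

37800


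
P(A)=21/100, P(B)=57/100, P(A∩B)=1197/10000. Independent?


P(A)×P(B) = 1197/10000
P(A∩B) = 1197/10000
Equal ✓ → Independent

Yes, independent


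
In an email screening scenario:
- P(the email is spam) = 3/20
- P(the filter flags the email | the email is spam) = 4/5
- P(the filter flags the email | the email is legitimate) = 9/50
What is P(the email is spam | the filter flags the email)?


Using Bayes' theorem:
P(A|B) = P(B|A)·P(A) / P(B)

P(the filter flags the email) = 4/5 × 3/20 + 9/50 × 17/20
= 3/25 + 153/1000 = 273/1000

P(the email is spam|the filter flags the email) = (3/25) / (273/1000) = 40/91

P(the email is spam|the filter flags the email) = 40/91 ≈ 43.96%


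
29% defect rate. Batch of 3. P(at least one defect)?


P(all good) = (71/100)^3 = 357911/1000000
P(≥1 defect) = 642089/1000000

P = 642089/1000000 ≈ 64.21%


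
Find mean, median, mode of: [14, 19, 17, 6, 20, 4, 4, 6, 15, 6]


Sorted: [4, 4, 6, 6, 6, 14, 15, 17, 19, 20]
Mean = 111/10
Median = 10
Freq: {14: 1, 19: 1, 17: 1, 6: 3, 20: 1, 4: 2, 15: 1}
Mode: [6]

Mean=111/10, Median=10, Mode=6


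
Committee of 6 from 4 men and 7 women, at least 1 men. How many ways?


Count by #men:
  1M,5W: C(4,1)×C(7,5)=84
  2M,4W: C(4,2)×C(7,4)=210
  3M,3W: C(4,3)×C(7,3)=140
  4M,2W: C(4,4)×C(7,2)=21
Total = 455

455


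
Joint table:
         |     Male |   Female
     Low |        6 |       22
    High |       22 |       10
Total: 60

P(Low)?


P(Low) = (6+22)/60 = 28/60 = 7/15

P(Low) = 7/15 ≈ 46.67%


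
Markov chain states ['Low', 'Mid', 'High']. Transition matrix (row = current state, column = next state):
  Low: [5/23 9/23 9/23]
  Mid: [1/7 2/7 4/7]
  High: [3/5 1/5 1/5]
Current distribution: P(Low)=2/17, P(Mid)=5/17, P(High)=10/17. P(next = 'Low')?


P(next=Low) = Σᵢ P(now=i)×P(i→Low)
= 2/17×5/23 + 5/17×1/7 + 10/17×3/5
= 10/391 + 5/119 + 6/17 = 1151/2737

P = 1151/2737 ≈ 0.4205


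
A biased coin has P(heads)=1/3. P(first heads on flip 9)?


Geometric: P(X=9) = (1-p)^(k-1)×p = (2/3)^8×1/3 = 256/19683

P(X=9) = 256/19683 ≈ 1.30%


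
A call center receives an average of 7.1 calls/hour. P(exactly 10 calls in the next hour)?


Poisson(λ=7.1): P(X=10) = e^(-λ)×λ^k/k!
= e^(-7.1) × 7.1^10 / 10!
≈ 0.0008251049233 × 325524355.101 / 3628800 ≈ 0.074017

P(X=10) ≈ 0.074017 ≈ 7.40%


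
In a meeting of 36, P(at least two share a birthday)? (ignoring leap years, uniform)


P(all different) = Π(365-i)/365 for i=0..35
= 0.167818
P(match) = 1 - 0.167818 = 0.832182

P ≈ 0.8322 ≈ 83.22%


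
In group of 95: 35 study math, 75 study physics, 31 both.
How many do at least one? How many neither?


|A∪B| = 35+75-31 = 79
Neither = 95-79 = 16

At least one: 79; Neither: 16


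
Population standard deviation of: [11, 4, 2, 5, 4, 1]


Mean = 27/6 = 9/2
  (11-9/2)²=169/4
  (4-9/2)²=1/4
  (2-9/2)²=25/4
  (5-9/2)²=1/4
  (4-9/2)²=1/4
  (1-9/2)²=49/4
Σ(x-μ)² = 123/2
σ² = (123/2)/6 = 41/4

σ = √(41/4) ≈ 3.2016


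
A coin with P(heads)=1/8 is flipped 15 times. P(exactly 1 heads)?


Binomial: P(X=1) = C(15,1)×p^1×(1-p)^14
= 15 × 1/8 × 678223072849/4398046511104 = 10173346092735/35184372088832

P(X=1) = 10173346092735/35184372088832 ≈ 28.91%


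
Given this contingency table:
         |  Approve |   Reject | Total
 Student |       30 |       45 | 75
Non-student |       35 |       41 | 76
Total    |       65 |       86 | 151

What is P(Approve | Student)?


P(Approve | Student) = 30/(30+45) = 30/75 = 2/5

P(Approve|Student) = 2/5 ≈ 40.00%


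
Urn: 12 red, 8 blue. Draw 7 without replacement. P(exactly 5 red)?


Hypergeometric: C(12,5)×C(8,2)/C(20,7)
= 792×28/77520 = 462/1615

P(X=5) = 462/1615 ≈ 28.61%


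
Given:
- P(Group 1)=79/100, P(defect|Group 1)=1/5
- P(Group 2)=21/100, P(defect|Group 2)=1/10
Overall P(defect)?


P(B) = Σ P(B|Aᵢ)×P(Aᵢ)
  1/5×79/100 = 79/500
  1/10×21/100 = 21/1000
Sum = 179/1000

P(defect) = 179/1000 ≈ 17.90%


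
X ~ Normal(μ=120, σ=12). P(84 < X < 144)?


z₁=(84-120)/12=-3.0, z₂=(144-120)/12=2.0
P = Φ(2.0) - Φ(-3.0) = 0.977250 - 0.001350 = 0.975900 ≈ 0.9759

P(84 < X < 144) ≈ 0.9759


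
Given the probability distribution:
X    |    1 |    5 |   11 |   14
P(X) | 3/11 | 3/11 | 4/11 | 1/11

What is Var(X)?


E[X] = 76/11
E[X²] = 758/11
Var(X) = E[X²] - (E[X])² = 758/11 - 5776/121 = 2562/121

Var(X) = 2562/121 ≈ 21.1736


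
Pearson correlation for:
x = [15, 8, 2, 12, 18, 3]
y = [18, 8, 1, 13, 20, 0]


n=6, Σx=58, Σy=60, Σxy=852, Σx²=770, Σy²=958
r = (6×852 - 58×60)/√((6×770 - 58²)(6×958 - 60²))
= 1632/√(1256×2148) = 1632/√2697888 ≈ 1632/1642.5249 ≈ 0.9936

r ≈ 0.9936


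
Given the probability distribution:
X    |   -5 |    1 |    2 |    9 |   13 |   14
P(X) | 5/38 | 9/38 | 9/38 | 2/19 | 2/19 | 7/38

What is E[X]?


E[X] = Σ x·P(X=x)
= (-5)×(5/38) + (1)×(9/38) + (2)×(9/38) + (9)×(2/19) + (13)×(2/19) + (14)×(7/38)
= 94/19

E[X] = 94/19


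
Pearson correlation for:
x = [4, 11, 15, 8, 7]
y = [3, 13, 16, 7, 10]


n=5, Σx=45, Σy=49, Σxy=521, Σx²=475, Σy²=583
r = (5×521 - 45×49)/√((5×475 - 45²)(5×583 - 49²))
= 400/√(350×514) = 400/√179900 ≈ 400/424.1462 ≈ 0.9431

r ≈ 0.9431


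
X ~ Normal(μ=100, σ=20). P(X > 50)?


z = (50-100)/20 = -2.5
P(X > 50) = 1 - P(Z ≤ -2.5) = 1 - 0.0062 = 0.9938

P(X > 50) ≈ 0.9938


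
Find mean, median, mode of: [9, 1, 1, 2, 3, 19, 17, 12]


Sorted: [1, 1, 2, 3, 9, 12, 17, 19]
Mean = 64/8 = 8
Median = 6
Freq: {9: 1, 1: 2, 2: 1, 3: 1, 19: 1, 17: 1, 12: 1}
Mode: [1]

Mean=8, Median=6, Mode=1


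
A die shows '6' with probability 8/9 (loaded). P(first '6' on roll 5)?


Geometric: P(X=5) = (1-p)^(k-1)×p = (1/9)^4×8/9 = 8/59049

P(X=5) = 8/59049 ≈ 0.01%


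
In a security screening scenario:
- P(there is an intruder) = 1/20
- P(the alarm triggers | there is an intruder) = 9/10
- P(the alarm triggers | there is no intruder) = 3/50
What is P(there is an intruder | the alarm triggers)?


Using Bayes' theorem:
P(A|B) = P(B|A)·P(A) / P(B)

P(the alarm triggers) = 9/10 × 1/20 + 3/50 × 19/20
= 9/200 + 57/1000 = 51/500

P(there is an intruder|the alarm triggers) = (9/200) / (51/500) = 15/34

P(there is an intruder|the alarm triggers) = 15/34 ≈ 44.12%


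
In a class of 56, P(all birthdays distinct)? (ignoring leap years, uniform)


P(all different) = Π(365-i)/365 for i=0..55
= (365/365)×(364/365)×...×(310/365)
= 0.011668

P ≈ 0.0117 ≈ 1.17%


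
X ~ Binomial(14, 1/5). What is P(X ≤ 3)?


P(X ≤ 3) = Σ P(X=i) for i=0..3
P(X=0) = 268435456/6103515625
P(X=1) = 939524096/6103515625
P(X=2) = 1526726656/6103515625
P(X=3) = 1526726656/6103515625
Sum = 4261412864/6103515625

P(X ≤ 3) = 4261412864/6103515625 ≈ 69.82%


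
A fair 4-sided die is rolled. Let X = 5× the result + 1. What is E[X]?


E[die] = (1+4)/2 = 5/2
E[X] = 5×5/2 + 1 = 27/2

E[X] = 27/2


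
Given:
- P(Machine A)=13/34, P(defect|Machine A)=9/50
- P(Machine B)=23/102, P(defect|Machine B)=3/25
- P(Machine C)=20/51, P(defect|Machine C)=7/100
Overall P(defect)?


P(B) = Σ P(B|Aᵢ)×P(Aᵢ)
  9/50×13/34 = 117/1700
  3/25×23/102 = 23/850
  7/100×20/51 = 7/255
Sum = 37/300

P(defect) = 37/300 ≈ 12.33%


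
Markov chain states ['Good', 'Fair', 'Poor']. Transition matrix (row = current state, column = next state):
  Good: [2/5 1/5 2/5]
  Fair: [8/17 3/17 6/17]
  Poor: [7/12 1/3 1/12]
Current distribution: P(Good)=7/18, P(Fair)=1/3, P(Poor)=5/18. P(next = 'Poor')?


P(next=Poor) = Σᵢ P(now=i)×P(i→Poor)
= 7/18×2/5 + 1/3×6/17 + 5/18×1/12
= 7/45 + 2/17 + 5/216 = 5441/18360

P = 5441/18360 ≈ 0.2964


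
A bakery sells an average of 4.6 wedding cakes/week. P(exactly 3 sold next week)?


Poisson(λ=4.6): P(X=3) = e^(-λ)×λ^k/k!
= e^(-4.6) × 4.6^3 / 3!
≈ 0.01005183574 × 97.336 / 6 ≈ 0.163068

P(X=3) ≈ 0.163068 ≈ 16.31%


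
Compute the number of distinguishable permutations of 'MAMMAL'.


Letters: 6, freq: {'M': 3, 'A': 2, 'L': 1}
6!/(3!×2!×1!) = 720/12 = 60

60


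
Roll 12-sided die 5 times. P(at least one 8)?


P(no 8)^5 = (11/12)^5 = 161051/248832
P(≥1) = 1 - 161051/248832 = 87781/248832

P = 87781/248832 ≈ 35.28%


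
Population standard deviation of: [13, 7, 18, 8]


Mean = 46/4 = 23/2
  (13-23/2)²=9/4
  (7-23/2)²=81/4
  (18-23/2)²=169/4
  (8-23/2)²=49/4
Σ(x-μ)² = 77
σ² = 77/4

σ = √(77/4) ≈ 4.3875


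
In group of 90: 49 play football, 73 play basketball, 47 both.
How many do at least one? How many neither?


|A∪B| = 49+73-47 = 75
Neither = 90-75 = 15

At least one: 75; Neither: 15


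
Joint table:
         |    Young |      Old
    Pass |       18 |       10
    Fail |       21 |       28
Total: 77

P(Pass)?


P(Pass) = (18+10)/77 = 28/77 = 4/11

P(Pass) = 4/11 ≈ 36.36%


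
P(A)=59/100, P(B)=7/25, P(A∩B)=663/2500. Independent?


P(A)×P(B) = 413/2500
P(A∩B) = 663/2500
Not equal → NOT independent

No, not independent


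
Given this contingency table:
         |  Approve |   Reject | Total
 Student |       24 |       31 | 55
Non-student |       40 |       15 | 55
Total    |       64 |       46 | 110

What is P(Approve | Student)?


P(Approve | Student) = 24/(24+31) = 24/55

P(Approve|Student) = 24/55 ≈ 43.64%


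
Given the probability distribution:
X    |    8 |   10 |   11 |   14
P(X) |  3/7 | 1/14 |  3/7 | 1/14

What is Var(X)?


E[X] = 69/7
E[X²] = 703/7
Var(X) = E[X²] - (E[X])² = 703/7 - 4761/49 = 160/49

Var(X) = 160/49 ≈ 3.2653


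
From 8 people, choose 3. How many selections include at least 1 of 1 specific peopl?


Complement: C(8,3) - C(7,3) = 56 - 35 = 21

21


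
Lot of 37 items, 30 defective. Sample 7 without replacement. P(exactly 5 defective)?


Hypergeometric: C(30,5)×C(7,2)/C(37,7)
= 142506×21/10295472 = 498771/1715912

P(X=5) = 498771/1715912 ≈ 29.07%


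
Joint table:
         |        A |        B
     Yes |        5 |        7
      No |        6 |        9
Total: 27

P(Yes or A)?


P(Yes∨A) = P(Yes) + P(A) - P(Yes∧A)
= (12 + 11 - 5)/27 = 18/27 = 2/3

P = 2/3 ≈ 66.67%


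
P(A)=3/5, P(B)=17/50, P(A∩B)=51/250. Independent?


P(A)×P(B) = 51/250
P(A∩B) = 51/250
Equal ✓ → Independent

Yes, independent


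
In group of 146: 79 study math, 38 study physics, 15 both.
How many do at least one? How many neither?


|A∪B| = 79+38-15 = 102
Neither = 146-102 = 44

At least one: 102; Neither: 44


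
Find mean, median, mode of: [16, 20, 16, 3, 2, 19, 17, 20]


Sorted: [2, 3, 16, 16, 17, 19, 20, 20]
Mean = 113/8
Median = 33/2
Freq: {16: 2, 20: 2, 3: 1, 2: 1, 19: 1, 17: 1}
Mode: [16, 20]

Mean=113/8, Median=33/2, Mode=[16, 20]


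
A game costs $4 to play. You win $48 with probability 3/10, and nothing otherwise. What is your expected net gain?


E[gain] = (48-4)×3/10 + (-4)×7/10
= 66/5 - 14/5 = 52/5

Expected net gain = $52/5 ≈ $10.40


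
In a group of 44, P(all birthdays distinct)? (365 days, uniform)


P(all different) = Π(365-i)/365 for i=0..43
= (365/365)×(364/365)×...×(322/365)
= 0.067115

P ≈ 0.0671 ≈ 6.71%


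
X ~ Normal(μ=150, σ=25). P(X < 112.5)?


z = (112.5-150)/25 = -1.5
P(Z < -1.5) = 0.0668

P(X < 112.5) ≈ 0.0668


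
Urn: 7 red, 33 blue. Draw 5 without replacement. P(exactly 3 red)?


Hypergeometric: C(7,3)×C(33,2)/C(40,5)
= 35×528/658008 = 770/27417

P(X=3) = 770/27417 ≈ 2.81%


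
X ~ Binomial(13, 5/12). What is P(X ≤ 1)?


P(X ≤ 1) = Σ P(X=i) for i=0..1
P(X=0) = 96889010407/106993205379072
P(X=1) = 899683668065/106993205379072
Sum = 13841287201/1486016741376

P(X ≤ 1) = 13841287201/1486016741376 ≈ 0.93%


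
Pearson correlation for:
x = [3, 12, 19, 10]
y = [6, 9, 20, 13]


n=4, Σx=44, Σy=48, Σxy=636, Σx²=614, Σy²=686
r = (4×636 - 44×48)/√((4×614 - 44²)(4×686 - 48²))
= 432/√(520×440) = 432/√228800 ≈ 432/478.3304 ≈ 0.9031

r ≈ 0.9031


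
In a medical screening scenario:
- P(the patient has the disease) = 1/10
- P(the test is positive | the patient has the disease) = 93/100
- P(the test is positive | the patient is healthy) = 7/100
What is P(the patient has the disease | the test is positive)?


Using Bayes' theorem:
P(A|B) = P(B|A)·P(A) / P(B)

P(the test is positive) = 93/100 × 1/10 + 7/100 × 9/10
= 93/1000 + 63/1000 = 39/250

P(the patient has the disease|the test is positive) = (93/1000) / (39/250) = 31/52

P(the patient has the disease|the test is positive) = 31/52 ≈ 59.62%


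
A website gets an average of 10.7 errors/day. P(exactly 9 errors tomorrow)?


Poisson(λ=10.7): P(X=9) = e^(-λ)×λ^k/k!
= e^(-10.7) × 10.7^9 / 9!
≈ 2.254493791e-05 × 1838459212.42 / 362880 ≈ 0.114219

P(X=9) ≈ 0.114219 ≈ 11.42%


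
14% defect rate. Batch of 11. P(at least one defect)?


P(all good) = (43/50)^11 = 929293739471222707/4882812500000000000
P(≥1 defect) = 3953518760528777293/4882812500000000000

P = 3953518760528777293/4882812500000000000 ≈ 80.97%


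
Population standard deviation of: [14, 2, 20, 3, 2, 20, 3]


Mean = 64/7
  (14-64/7)²=1156/49
  (2-64/7)²=2500/49
  (20-64/7)²=5776/49
  (3-64/7)²=1849/49
  (2-64/7)²=2500/49
  (20-64/7)²=5776/49
  (3-64/7)²=1849/49
Σ(x-μ)² = 3058/7
σ² = (3058/7)/7 = 3058/49

σ = √(3058/49) ≈ 7.8999


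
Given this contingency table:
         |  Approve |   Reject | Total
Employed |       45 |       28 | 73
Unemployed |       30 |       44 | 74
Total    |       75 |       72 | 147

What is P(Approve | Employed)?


P(Approve | Employed) = 45/(45+28) = 45/73

P(Approve|Employed) = 45/73 ≈ 61.64%


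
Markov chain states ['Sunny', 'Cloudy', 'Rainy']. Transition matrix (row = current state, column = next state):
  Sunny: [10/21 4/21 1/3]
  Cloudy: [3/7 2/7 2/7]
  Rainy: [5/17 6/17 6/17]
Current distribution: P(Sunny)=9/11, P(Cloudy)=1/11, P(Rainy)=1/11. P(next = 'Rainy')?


P(next=Rainy) = Σᵢ P(now=i)×P(i→Rainy)
= 9/11×1/3 + 1/11×2/7 + 1/11×6/17
= 3/11 + 2/77 + 6/187 = 433/1309

P = 433/1309 ≈ 0.3308


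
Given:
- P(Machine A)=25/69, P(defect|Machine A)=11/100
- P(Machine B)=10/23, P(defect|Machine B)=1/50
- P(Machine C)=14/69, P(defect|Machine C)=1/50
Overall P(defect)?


P(B) = Σ P(B|Aᵢ)×P(Aᵢ)
  11/100×25/69 = 11/276
  1/50×10/23 = 1/115
  1/50×14/69 = 7/1725
Sum = 121/2300

P(defect) = 121/2300 ≈ 5.26%


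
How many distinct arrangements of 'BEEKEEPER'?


Letters: 9, freq: {'B': 1, 'E': 5, 'K': 1, 'P': 1, 'R': 1}
9!/(1!×5!×1!×1!×1!) = 362880/120 = 3024

3024


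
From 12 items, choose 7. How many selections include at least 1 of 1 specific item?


Complement: C(12,7) - C(11,7) = 792 - 330 = 462

462


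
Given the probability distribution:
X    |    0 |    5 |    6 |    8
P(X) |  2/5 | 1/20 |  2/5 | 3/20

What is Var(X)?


E[X] = 77/20
E[X²] = 101/4
Var(X) = E[X²] - (E[X])² = 101/4 - 5929/400 = 4171/400

Var(X) = 4171/400 ≈ 10.4275


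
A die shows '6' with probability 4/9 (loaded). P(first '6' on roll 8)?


Geometric: P(X=8) = (1-p)^(k-1)×p = (5/9)^7×4/9 = 312500/43046721

P(X=8) = 312500/43046721 ≈ 0.73%


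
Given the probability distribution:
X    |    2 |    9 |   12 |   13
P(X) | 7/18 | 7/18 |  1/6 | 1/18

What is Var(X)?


E[X] = 7
E[X²] = 598/9
Var(X) = E[X²] - (E[X])² = 598/9 - 49 = 157/9

Var(X) = 157/9 ≈ 17.4444


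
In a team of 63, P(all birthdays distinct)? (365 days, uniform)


P(all different) = Π(365-i)/365 for i=0..62
= (365/365)×(364/365)×...×(303/365)
= 0.003396

P ≈ 0.0034 ≈ 0.34%


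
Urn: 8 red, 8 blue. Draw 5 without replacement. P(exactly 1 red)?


Hypergeometric: C(8,1)×C(8,4)/C(16,5)
= 8×70/4368 = 5/39

P(X=1) = 5/39 ≈ 12.82%


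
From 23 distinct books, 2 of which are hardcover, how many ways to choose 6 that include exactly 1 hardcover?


Choose 1 of the 2 hardcovers and 5 of the other 21 books:
C(2,1)×C(21,5) = 2×20349 = 40698

40698


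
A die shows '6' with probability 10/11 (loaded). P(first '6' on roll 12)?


Geometric: P(X=12) = (1-p)^(k-1)×p = (1/11)^11×10/11 = 10/3138428376721

P(X=12) = 10/3138428376721 ≈ 0.00%


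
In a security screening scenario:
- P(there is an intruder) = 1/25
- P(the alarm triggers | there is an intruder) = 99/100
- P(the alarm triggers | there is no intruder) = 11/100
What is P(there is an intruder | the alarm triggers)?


Using Bayes' theorem:
P(A|B) = P(B|A)·P(A) / P(B)

P(the alarm triggers) = 99/100 × 1/25 + 11/100 × 24/25
= 99/2500 + 66/625 = 363/2500

P(there is an intruder|the alarm triggers) = (99/2500) / (363/2500) = 3/11

P(there is an intruder|the alarm triggers) = 3/11 ≈ 27.27%


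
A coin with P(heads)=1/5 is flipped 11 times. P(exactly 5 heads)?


Binomial: P(X=5) = C(11,5)×p^5×(1-p)^6
= 462 × 1/3125 × 4096/15625 = 1892352/48828125

P(X=5) = 1892352/48828125 ≈ 3.88%


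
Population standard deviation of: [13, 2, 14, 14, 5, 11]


Mean = 59/6
  (13-59/6)²=361/36
  (2-59/6)²=2209/36
  (14-59/6)²=625/36
  (14-59/6)²=625/36
  (5-59/6)²=841/36
  (11-59/6)²=49/36
Σ(x-μ)² = 785/6
σ² = (785/6)/6 = 785/36

σ = √(785/36) ≈ 4.6696


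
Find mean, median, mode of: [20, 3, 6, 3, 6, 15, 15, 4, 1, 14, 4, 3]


Sorted: [1, 3, 3, 3, 4, 4, 6, 6, 14, 15, 15, 20]
Mean = 94/12 = 47/6
Median = 5
Freq: {20: 1, 3: 3, 6: 2, 15: 2, 4: 2, 1: 1, 14: 1}
Mode: [3]

Mean=47/6, Median=5, Mode=3


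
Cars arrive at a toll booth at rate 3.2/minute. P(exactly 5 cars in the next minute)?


Poisson(λ=3.2): P(X=5) = e^(-λ)×λ^k/k!
= e^(-3.2) × 3.2^5 / 5!
≈ 0.04076220398 × 335.54432 / 120 ≈ 0.113979

P(X=5) ≈ 0.113979 ≈ 11.40%


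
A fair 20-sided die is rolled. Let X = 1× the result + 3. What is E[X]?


E[die] = (1+20)/2 = 21/2
E[X] = 1×21/2 + 3 = 27/2

E[X] = 27/2


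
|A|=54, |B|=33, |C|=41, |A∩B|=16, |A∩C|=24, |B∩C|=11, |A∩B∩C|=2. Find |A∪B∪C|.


|A∪B∪C| = 54+33+41-16-24-11+2 = 79

|A∪B∪C| = 79


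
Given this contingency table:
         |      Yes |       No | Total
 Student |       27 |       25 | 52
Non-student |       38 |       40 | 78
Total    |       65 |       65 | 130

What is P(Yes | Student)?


P(Yes | Student) = 27/(27+25) = 27/52

P(Yes|Student) = 27/52 ≈ 51.92%


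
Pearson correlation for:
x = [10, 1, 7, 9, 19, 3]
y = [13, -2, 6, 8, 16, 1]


n=6, Σx=49, Σy=42, Σxy=549, Σx²=601, Σy²=530
r = (6×549 - 49×42)/√((6×601 - 49²)(6×530 - 42²))
= 1236/√(1205×1416) = 1236/√1706280 ≈ 1236/1306.2465 ≈ 0.9462

r ≈ 0.9462


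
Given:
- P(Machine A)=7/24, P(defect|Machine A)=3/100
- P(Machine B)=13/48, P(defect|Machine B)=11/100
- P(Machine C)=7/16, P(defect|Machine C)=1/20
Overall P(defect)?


P(B) = Σ P(B|Aᵢ)×P(Aᵢ)
  3/100×7/24 = 7/800
  11/100×13/48 = 143/4800
  1/20×7/16 = 7/320
Sum = 29/480

P(defect) = 29/480 ≈ 6.04%


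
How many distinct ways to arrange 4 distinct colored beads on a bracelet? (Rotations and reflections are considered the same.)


Free circular arrangements: rotations and reflections both identified.
(n-1)!/2 = 3!/2 = 6/2 = 3

3


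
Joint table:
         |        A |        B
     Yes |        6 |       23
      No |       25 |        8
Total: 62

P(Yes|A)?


P(Yes|A) = 6/(6+25) = 6/31

P = 6/31 ≈ 19.35%


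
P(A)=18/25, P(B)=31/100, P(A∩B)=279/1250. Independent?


P(A)×P(B) = 279/1250
P(A∩B) = 279/1250
Equal ✓ → Independent

Yes, independent


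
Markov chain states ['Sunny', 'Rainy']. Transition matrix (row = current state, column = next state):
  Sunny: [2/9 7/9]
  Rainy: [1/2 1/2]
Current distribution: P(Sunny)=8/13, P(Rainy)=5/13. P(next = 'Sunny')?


P(next=Sunny) = Σᵢ P(now=i)×P(i→Sunny)
= 8/13×2/9 + 5/13×1/2
= 16/117 + 5/26 = 77/234

P = 77/234 ≈ 0.3291


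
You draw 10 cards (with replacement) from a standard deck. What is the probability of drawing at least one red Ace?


P(not a red Ace) = 50/52 = 25/26
P(none in 10 draws) = (25/26)^10 = 95367431640625/141167095653376
P(≥1 red Ace) = 1 - 95367431640625/141167095653376 = 45799664012751/141167095653376

P = 45799664012751/141167095653376 ≈ 32.44%


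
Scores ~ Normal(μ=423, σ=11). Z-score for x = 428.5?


z = (x - μ)/σ = (428.5 - 423)/11 = 0.5

z = 0.5


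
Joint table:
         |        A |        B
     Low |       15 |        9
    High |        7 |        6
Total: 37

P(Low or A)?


P(Low∨A) = P(Low) + P(A) - P(Low∧A)
= (24 + 22 - 15)/37 = 31/37

P = 31/37 ≈ 83.78%


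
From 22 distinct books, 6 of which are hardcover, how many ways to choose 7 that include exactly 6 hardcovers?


Choose 6 of the 6 hardcovers and 1 of the other 16 books:
C(6,6)×C(16,1) = 1×16 = 16

16


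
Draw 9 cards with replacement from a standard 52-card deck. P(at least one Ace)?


P(not a Ace) = 48/52 = 12/13
P(none in 9 draws) = (12/13)^9 = 5159780352/10604499373
P(≥1 Ace) = 1 - 5159780352/10604499373 = 5444719021/10604499373

P = 5444719021/10604499373 ≈ 51.34%


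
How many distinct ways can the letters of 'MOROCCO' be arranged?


Letters: 7, freq: {'M': 1, 'O': 3, 'R': 1, 'C': 2}
7!/(1!×3!×1!×2!) = 5040/12 = 420

420


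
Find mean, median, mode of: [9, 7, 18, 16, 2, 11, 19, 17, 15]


Sorted: [2, 7, 9, 11, 15, 16, 17, 18, 19]
Mean = 114/9 = 38/3
Median = 15
Freq: {9: 1, 7: 1, 18: 1, 16: 1, 2: 1, 11: 1, 19: 1, 17: 1, 15: 1}
Mode: No mode

Mean=38/3, Median=15, Mode=No mode


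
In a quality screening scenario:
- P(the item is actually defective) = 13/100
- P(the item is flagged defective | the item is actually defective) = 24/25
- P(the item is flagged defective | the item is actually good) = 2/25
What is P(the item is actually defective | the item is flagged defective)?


Using Bayes' theorem:
P(A|B) = P(B|A)·P(A) / P(B)

P(the item is flagged defective) = 24/25 × 13/100 + 2/25 × 87/100
= 78/625 + 87/1250 = 243/1250

P(the item is actually defective|the item is flagged defective) = (78/625) / (243/1250) = 52/81

P(the item is actually defective|the item is flagged defective) = 52/81 ≈ 64.20%


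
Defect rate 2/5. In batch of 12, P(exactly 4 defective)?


Binomial: P(X=4) = C(12,4)×p^4×(1-p)^8
= 495 × 16/625 × 6561/390625 = 10392624/48828125

P(X=4) = 10392624/48828125 ≈ 21.28%


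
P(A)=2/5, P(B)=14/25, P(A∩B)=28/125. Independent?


P(A)×P(B) = 28/125
P(A∩B) = 28/125
Equal ✓ → Independent

Yes, independent


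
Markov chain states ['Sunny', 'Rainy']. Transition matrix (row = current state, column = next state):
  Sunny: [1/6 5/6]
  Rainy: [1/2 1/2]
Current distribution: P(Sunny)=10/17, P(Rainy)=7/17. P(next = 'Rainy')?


P(next=Rainy) = Σᵢ P(now=i)×P(i→Rainy)
= 10/17×5/6 + 7/17×1/2
= 25/51 + 7/34 = 71/102

P = 71/102 ≈ 0.6961


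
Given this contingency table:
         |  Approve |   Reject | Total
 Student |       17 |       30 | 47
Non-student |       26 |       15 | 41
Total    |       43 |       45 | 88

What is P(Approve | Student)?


P(Approve | Student) = 17/(17+30) = 17/47

P(Approve|Student) = 17/47 ≈ 36.17%


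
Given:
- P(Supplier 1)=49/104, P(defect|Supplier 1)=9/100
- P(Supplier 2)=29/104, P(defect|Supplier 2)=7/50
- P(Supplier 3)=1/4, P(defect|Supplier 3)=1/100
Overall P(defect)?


P(B) = Σ P(B|Aᵢ)×P(Aᵢ)
  9/100×49/104 = 441/10400
  7/50×29/104 = 203/5200
  1/100×1/4 = 1/400
Sum = 873/10400

P(defect) = 873/10400 ≈ 8.39%


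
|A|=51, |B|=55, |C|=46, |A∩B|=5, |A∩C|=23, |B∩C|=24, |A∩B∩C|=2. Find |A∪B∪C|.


|A∪B∪C| = 51+55+46-5-23-24+2 = 102

|A∪B∪C| = 102


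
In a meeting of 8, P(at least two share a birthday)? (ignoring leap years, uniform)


P(all different) = Π(365-i)/365 for i=0..7
= 0.925665
P(match) = 1 - 0.925665 = 0.074335

P ≈ 0.0743 ≈ 7.43%


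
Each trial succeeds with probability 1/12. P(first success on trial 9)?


Geometric: P(X=9) = (1-p)^(k-1)×p = (11/12)^8×1/12 = 214358881/5159780352

P(X=9) = 214358881/5159780352 ≈ 4.15%


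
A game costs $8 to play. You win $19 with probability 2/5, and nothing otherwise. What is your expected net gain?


E[gain] = (19-8)×2/5 + (-8)×3/5
= 22/5 - 24/5 = -2/5

Expected net gain = $-2/5 ≈ $-0.40
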